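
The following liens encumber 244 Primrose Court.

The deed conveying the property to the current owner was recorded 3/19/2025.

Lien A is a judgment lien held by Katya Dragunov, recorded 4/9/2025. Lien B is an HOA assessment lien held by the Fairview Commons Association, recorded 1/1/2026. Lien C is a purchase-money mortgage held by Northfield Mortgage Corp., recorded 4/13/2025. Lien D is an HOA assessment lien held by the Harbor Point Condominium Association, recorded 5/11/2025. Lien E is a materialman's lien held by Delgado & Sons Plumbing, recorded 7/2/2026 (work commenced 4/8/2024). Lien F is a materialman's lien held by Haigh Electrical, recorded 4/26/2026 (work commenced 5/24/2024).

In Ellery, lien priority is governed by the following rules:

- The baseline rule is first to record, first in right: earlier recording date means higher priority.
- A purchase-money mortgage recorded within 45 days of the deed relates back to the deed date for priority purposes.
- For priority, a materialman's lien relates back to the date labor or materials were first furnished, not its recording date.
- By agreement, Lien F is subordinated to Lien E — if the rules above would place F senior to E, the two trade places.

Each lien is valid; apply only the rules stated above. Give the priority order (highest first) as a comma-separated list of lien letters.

Effective dates after the stated exceptions: C relates back to the deed date 3/19/2025; E relates back to 4/8/2024 (work commenced); F is treated as recorded 5/24/2024, the work-commencement date.
Sorted by effective date: E (4/8/2024), F (5/24/2024), C (3/19/2025), A (4/9/2025), D (5/11/2025), B (1/1/2026).
Since F is not senior to E, the subordination leaves the order unchanged.

E, F, C, A, D, B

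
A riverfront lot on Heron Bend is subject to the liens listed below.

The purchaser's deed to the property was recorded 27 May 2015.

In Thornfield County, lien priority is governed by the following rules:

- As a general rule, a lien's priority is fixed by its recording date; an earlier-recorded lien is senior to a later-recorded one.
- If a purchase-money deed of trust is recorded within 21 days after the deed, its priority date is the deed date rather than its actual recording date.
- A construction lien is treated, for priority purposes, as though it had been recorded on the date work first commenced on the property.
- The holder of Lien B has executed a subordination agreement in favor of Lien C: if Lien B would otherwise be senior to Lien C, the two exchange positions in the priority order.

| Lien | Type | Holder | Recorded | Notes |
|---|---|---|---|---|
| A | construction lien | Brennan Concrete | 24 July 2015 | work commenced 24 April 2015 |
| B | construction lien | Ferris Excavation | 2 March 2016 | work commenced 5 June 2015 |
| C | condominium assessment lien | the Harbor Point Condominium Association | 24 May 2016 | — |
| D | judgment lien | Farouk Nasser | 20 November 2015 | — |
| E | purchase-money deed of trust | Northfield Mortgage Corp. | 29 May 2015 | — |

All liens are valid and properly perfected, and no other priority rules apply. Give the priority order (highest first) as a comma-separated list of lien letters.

A, E, C, D, B

Effective dates: A is treated as recorded 24 April 2015, the work-commencement date; B is treated as recorded 5 June 2015, the work-commencement date; E's effective date is the deed date, 27 May 2015.
Ordering by effective date: A (24 April 2015), E (27 May 2015), B (5 June 2015), D (20 November 2015), C (24 May 2016).
B is senior to C before the subordination, so the two trade places.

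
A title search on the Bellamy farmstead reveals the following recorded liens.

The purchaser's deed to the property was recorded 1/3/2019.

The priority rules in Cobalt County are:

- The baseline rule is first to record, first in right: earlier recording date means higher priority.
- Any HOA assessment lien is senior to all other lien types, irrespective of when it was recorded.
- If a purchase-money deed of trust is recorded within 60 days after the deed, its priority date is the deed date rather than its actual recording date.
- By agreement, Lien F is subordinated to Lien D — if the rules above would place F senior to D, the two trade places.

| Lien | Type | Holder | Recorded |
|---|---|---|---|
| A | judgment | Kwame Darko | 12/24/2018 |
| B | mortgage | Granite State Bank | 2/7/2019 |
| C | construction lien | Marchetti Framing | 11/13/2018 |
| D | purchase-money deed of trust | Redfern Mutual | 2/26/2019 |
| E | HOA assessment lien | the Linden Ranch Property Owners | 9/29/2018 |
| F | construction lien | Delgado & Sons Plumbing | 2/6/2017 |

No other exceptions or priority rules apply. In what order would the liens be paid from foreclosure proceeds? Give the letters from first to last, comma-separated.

First, effective dates: D's effective date is the deed date, 1/3/2019.
E is an HOA assessment lien and takes priority over every other lien.
The other liens, earliest effective date first: F (2/6/2017), C (11/13/2018), A (12/24/2018), D (1/3/2019), B (2/7/2019).
F would otherwise be senior to D, so under the subordination agreement F and D exchange positions.

E, D, C, A, F, B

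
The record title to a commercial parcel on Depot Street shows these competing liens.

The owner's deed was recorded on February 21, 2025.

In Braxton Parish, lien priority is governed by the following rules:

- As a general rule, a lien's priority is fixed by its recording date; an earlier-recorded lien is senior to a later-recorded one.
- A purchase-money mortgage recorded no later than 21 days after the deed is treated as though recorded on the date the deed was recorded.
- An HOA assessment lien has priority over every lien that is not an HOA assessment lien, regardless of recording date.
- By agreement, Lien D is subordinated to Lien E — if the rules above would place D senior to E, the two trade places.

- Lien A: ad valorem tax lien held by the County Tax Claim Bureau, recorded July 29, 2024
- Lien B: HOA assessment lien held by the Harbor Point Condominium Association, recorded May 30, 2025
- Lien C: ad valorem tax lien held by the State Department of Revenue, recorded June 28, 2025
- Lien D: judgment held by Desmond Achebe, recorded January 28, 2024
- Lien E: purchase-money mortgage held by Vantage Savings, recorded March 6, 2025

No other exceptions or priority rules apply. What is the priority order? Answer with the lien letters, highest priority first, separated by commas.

Adjusting effective dates: E's effective date is the deed date, February 21, 2025.
B is an HOA assessment lien, so it outranks all other liens regardless of date.
Among the remaining liens, by effective date: D (January 28, 2024), A (July 29, 2024), E (February 21, 2025), C (June 28, 2025).
D would otherwise be senior to E, so under the subordination agreement D and E exchange positions.

B, E, A, D, C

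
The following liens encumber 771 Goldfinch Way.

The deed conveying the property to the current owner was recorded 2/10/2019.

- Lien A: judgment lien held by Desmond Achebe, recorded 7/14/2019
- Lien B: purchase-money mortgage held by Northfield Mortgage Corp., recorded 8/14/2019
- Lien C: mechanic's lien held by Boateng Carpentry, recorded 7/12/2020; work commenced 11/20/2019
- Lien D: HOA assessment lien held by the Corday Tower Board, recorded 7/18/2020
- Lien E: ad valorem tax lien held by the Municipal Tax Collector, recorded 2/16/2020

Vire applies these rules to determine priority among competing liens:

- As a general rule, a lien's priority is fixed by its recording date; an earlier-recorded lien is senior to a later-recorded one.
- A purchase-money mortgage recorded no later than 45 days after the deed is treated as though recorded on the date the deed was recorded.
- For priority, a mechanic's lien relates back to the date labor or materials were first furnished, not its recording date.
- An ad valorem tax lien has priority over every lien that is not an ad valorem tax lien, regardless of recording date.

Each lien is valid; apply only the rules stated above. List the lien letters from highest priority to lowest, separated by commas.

Effective dates after the stated exceptions: B was recorded 185 days after the deed — beyond 45 days — so no relation-back applies; C relates back to 11/20/2019 (work commenced).
E is an ad valorem tax lien, so it outranks all other liens regardless of date.
Among the remaining liens, by effective date: A (7/14/2019), B (8/14/2019), C (11/20/2019), D (7/18/2020).

E, A, B, C, D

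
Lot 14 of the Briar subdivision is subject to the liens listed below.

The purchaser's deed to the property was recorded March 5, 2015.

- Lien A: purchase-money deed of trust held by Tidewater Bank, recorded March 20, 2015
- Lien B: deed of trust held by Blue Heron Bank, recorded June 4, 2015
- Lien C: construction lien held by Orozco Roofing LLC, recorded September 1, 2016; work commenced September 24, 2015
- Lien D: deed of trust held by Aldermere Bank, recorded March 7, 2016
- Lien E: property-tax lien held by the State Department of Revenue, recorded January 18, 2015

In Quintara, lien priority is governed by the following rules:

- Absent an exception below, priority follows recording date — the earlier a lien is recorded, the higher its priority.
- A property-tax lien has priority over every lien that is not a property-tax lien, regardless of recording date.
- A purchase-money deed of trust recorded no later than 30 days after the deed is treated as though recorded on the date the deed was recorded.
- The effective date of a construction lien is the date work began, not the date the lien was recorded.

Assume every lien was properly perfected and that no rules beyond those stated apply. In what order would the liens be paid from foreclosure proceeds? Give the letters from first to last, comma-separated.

Effective dates after the stated exceptions: A relates back to the deed date March 5, 2015; C is treated as recorded September 24, 2015, the work-commencement date.
E is a property-tax lien and takes priority over every other lien.
Among the remaining liens, by effective date: A (March 5, 2015), B (June 4, 2015), C (September 24, 2015), D (March 7, 2016).

E, A, B, C, D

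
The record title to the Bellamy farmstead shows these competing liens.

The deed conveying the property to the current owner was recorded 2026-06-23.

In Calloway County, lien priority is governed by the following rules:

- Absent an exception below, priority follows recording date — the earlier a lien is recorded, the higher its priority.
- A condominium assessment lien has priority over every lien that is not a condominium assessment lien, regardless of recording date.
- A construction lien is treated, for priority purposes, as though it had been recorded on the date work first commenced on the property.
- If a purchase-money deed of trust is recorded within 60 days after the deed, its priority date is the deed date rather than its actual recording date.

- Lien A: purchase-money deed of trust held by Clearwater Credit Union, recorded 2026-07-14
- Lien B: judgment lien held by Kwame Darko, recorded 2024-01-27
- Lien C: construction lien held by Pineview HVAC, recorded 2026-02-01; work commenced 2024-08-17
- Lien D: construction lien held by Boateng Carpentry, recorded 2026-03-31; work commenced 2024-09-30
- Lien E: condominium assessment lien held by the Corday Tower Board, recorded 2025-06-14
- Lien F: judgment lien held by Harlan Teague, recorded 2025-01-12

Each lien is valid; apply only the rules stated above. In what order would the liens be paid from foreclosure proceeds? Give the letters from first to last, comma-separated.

Effective dates: A's effective date is the deed date, 2026-06-23; C is treated as recorded 2024-08-17, the work-commencement date; D's effective date is 2024-09-30, when work began.
E is a condominium assessment lien and takes priority over every other lien.
Remaining liens by effective date: B (2024-01-27), C (2024-08-17), D (2024-09-30), F (2025-01-12), A (2026-06-23).

E, B, C, D, F, A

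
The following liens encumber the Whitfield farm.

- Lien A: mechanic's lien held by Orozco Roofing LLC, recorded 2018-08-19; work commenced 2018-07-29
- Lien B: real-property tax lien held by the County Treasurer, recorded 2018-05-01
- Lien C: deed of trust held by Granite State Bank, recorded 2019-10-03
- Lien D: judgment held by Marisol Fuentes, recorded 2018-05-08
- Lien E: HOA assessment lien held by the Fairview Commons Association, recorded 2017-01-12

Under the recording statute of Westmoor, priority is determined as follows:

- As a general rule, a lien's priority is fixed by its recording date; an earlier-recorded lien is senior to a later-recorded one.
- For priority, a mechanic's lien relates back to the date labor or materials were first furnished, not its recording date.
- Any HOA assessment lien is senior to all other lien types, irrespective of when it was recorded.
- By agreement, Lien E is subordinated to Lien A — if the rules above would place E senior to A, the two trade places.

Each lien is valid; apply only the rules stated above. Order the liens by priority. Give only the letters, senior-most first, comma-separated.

A, B, D, E, C

Effective dates: A's effective date is 2018-07-29, when work began.
E is an HOA assessment lien and takes priority over every other lien.
Remaining liens by effective date: B (2018-05-01), D (2018-05-08), A (2018-07-29), C (2019-10-03).
Because E would otherwise rank above A, the subordination swaps them.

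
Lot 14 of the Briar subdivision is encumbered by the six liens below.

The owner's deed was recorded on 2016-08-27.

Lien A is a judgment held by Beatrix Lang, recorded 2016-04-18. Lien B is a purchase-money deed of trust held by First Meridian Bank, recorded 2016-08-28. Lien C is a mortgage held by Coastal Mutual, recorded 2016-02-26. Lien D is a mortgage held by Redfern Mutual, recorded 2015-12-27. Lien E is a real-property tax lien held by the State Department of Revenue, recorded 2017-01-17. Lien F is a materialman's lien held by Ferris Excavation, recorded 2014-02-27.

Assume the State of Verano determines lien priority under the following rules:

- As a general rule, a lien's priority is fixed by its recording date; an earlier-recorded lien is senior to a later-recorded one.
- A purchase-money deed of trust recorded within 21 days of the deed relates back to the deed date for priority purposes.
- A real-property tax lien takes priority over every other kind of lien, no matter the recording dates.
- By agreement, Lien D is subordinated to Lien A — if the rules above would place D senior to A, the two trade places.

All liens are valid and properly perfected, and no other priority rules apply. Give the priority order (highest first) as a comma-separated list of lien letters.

Effective dates: B's effective date is the deed date, 2016-08-27.
As a real-property tax lien, E is senior to every other lien.
Remaining liens by effective date: F (2014-02-27), D (2015-12-27), C (2016-02-26), A (2016-04-18), B (2016-08-27).
Because D would otherwise rank above A, the subordination swaps them.

E, F, A, C, D, B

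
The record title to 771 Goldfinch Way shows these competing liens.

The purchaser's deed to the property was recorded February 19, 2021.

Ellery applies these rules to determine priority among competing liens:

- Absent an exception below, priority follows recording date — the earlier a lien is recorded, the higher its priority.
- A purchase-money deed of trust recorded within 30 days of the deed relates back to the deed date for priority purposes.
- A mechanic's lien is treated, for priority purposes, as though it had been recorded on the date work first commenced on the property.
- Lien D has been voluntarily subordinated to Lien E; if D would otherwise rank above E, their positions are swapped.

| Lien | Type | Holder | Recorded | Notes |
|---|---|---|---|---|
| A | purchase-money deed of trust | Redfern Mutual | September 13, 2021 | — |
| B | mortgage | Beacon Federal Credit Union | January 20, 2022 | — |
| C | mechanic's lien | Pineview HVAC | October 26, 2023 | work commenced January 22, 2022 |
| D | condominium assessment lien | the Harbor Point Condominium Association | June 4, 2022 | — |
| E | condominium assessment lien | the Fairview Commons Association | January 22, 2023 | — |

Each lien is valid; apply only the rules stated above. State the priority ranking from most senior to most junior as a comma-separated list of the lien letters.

A, B, C, E, D

Effective dates after the stated exceptions: A was recorded 206 days after the deed, outside the 30-day window, so it keeps its recording date; C is treated as recorded January 22, 2022, the work-commencement date.
By effective date, earliest first: A (September 13, 2021), B (January 20, 2022), C (January 22, 2022), D (June 4, 2022), E (January 22, 2023).
D would otherwise be senior to E, so under the subordination agreement D and E exchange positions.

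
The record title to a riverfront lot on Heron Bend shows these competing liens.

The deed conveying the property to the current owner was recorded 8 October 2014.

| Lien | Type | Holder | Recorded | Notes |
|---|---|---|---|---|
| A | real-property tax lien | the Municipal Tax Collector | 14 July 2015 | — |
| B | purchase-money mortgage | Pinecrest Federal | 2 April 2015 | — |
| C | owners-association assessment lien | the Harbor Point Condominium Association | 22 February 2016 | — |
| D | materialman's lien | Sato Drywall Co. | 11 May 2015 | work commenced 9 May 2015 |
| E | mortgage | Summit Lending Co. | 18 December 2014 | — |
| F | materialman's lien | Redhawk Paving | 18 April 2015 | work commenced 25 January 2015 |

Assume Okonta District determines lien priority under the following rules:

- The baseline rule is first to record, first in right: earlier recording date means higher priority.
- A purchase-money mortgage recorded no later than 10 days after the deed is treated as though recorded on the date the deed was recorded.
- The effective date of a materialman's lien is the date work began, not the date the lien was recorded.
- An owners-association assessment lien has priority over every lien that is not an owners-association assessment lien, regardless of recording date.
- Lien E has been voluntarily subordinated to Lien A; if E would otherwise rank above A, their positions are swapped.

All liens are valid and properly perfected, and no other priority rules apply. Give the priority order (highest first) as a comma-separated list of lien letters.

C, A, F, B, D, E

First, effective dates: B was recorded 176 days after the deed, outside the 10-day window, so it keeps its recording date; D relates back to 9 May 2015 (work commenced); F is treated as recorded 25 January 2015, the work-commencement date.
As an owners-association assessment lien, C is senior to every other lien.
Remaining liens by effective date: E (18 December 2014), F (25 January 2015), B (2 April 2015), D (9 May 2015), A (14 July 2015).
The subordination applies — E was senior to A — so E and A swap.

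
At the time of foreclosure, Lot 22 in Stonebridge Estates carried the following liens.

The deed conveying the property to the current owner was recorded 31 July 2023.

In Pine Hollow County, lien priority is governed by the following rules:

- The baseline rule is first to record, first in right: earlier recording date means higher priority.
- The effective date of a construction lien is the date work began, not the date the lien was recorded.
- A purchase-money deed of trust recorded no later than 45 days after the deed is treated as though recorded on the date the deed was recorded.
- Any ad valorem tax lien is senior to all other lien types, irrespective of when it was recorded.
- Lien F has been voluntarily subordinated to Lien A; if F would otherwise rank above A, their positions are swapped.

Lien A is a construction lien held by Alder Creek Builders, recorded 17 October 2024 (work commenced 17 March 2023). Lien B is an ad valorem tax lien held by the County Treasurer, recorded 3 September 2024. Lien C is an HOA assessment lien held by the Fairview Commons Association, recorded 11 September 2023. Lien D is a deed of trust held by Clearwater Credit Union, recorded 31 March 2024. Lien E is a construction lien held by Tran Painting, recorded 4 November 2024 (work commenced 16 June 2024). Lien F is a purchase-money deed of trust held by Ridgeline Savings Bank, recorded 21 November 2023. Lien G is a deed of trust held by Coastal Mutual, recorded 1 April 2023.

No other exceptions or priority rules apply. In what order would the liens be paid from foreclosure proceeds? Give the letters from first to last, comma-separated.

Adjusting effective dates: A relates back to 17 March 2023 (work commenced); E relates back to 16 June 2024 (work commenced); F was recorded 113 days after the deed, outside the 45-day window, so it keeps its recording date.
B, as an ad valorem tax lien, has superpriority and ranks first.
Ordering the rest by effective date: A (17 March 2023), G (1 April 2023), C (11 September 2023), F (21 November 2023), D (31 March 2024), E (16 June 2024).
F is already junior to A, so the subordination agreement changes nothing.

B, A, G, C, F, D, E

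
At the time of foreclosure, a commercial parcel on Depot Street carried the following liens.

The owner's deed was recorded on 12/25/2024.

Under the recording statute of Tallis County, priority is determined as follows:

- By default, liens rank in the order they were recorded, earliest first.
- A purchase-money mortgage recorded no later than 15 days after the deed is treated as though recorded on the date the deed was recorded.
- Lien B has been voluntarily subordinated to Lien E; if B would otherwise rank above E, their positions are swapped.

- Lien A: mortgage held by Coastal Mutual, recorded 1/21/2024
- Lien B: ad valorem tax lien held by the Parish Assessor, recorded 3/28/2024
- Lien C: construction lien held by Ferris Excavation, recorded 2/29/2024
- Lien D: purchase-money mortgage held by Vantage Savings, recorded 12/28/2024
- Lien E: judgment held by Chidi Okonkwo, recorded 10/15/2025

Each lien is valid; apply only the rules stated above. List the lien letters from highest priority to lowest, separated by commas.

Effective dates: D was recorded within the 15-day window, so its effective date is the deed date 12/25/2024.
Ordering by effective date: A (1/21/2024), C (2/29/2024), B (3/28/2024), D (12/25/2024), E (10/15/2025).
Because B would otherwise rank above E, the subordination swaps them.

A, C, E, D, B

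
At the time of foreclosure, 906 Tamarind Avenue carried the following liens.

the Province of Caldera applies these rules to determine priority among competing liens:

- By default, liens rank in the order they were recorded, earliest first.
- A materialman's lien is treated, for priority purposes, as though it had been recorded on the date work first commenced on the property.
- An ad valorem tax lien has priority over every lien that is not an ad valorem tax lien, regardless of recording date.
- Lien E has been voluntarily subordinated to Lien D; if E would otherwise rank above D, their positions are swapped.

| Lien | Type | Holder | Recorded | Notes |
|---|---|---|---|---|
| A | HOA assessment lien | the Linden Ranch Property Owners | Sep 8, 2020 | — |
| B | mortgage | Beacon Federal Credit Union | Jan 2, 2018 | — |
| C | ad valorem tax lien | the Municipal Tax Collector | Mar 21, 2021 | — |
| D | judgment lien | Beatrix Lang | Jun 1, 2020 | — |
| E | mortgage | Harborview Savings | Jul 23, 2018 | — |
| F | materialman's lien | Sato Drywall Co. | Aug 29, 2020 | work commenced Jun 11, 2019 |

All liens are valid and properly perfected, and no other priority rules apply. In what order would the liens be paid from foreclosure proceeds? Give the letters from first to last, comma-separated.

First, effective dates: F's effective date is Jun 11, 2019, when work began.
C is an ad valorem tax lien and takes priority over every other lien.
Among the remaining liens, by effective date: B (Jan 2, 2018), E (Jul 23, 2018), F (Jun 11, 2019), D (Jun 1, 2020), A (Sep 8, 2020).
E is senior to D before the subordination, so the two trade places.

C, B, D, F, E, A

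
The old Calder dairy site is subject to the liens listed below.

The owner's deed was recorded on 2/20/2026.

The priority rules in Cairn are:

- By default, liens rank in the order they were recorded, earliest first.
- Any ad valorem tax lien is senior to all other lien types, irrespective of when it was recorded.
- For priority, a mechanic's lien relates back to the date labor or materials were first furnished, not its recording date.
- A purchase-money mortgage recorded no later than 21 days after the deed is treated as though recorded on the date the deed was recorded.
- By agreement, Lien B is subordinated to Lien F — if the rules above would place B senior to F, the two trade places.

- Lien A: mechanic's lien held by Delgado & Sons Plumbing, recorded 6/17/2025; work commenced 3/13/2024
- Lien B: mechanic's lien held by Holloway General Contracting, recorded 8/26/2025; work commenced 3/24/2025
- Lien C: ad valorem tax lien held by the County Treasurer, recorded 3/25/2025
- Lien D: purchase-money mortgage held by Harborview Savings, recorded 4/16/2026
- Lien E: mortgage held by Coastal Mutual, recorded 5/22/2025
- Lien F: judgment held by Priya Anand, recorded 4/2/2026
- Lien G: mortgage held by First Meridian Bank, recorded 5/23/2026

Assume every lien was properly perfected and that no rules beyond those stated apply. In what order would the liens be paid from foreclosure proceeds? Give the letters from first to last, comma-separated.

C, A, F, E, B, D, G

Effective dates after the stated exceptions: A is treated as recorded 3/13/2024, the work-commencement date; B is treated as recorded 3/24/2025, the work-commencement date; D was recorded 55 days after the deed, outside the 21-day window, so it keeps its recording date.
C is an ad valorem tax lien, so it outranks all other liens regardless of date.
Remaining liens by effective date: A (3/13/2024), B (3/24/2025), E (5/22/2025), F (4/2/2026), D (4/16/2026), G (5/23/2026).
Because B would otherwise rank above F, the subordination swaps them.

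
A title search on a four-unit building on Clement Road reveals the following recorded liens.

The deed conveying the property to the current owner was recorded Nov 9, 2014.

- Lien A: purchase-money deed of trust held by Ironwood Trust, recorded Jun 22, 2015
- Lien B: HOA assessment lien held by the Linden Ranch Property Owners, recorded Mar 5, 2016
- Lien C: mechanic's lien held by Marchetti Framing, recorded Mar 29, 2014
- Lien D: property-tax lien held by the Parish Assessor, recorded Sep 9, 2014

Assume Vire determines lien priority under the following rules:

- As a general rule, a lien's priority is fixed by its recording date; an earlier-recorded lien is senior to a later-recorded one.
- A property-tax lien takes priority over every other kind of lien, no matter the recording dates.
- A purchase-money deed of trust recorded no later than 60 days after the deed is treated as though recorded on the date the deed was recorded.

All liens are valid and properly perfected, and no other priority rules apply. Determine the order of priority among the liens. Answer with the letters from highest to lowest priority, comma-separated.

D, C, A, B

Effective dates: A was recorded 225 days after the deed — beyond 60 days — so no relation-back applies.
D is a property-tax lien and takes priority over every other lien.
Among the remaining liens, by effective date: C (Mar 29, 2014), A (Jun 22, 2015), B (Mar 5, 2016).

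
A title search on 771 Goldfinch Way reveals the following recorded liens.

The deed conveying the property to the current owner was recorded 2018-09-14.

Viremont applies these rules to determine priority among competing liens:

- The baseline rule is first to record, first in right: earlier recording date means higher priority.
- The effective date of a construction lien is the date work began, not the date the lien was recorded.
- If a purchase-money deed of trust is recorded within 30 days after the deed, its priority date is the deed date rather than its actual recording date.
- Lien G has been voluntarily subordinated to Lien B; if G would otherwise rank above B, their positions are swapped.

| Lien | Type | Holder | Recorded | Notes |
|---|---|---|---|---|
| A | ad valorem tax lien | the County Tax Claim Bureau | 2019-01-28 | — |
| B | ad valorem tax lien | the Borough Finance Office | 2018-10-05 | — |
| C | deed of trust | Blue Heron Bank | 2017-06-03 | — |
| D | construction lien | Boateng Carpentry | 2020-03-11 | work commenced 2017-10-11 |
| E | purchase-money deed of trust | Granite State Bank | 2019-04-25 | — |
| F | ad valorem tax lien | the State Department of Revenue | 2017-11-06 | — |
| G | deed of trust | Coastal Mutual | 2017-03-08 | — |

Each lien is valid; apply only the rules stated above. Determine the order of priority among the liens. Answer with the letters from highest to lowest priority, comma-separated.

B, C, D, F, G, A, E

Effective dates after the stated exceptions: D's effective date is 2017-10-11, when work began; E missed the 30-day window (223 days after the deed), so its recording date stands.
By effective date, earliest first: G (2017-03-08), C (2017-06-03), D (2017-10-11), F (2017-11-06), B (2018-10-05), A (2019-01-28), E (2019-04-25).
The subordination applies — G was senior to B — so G and B swap.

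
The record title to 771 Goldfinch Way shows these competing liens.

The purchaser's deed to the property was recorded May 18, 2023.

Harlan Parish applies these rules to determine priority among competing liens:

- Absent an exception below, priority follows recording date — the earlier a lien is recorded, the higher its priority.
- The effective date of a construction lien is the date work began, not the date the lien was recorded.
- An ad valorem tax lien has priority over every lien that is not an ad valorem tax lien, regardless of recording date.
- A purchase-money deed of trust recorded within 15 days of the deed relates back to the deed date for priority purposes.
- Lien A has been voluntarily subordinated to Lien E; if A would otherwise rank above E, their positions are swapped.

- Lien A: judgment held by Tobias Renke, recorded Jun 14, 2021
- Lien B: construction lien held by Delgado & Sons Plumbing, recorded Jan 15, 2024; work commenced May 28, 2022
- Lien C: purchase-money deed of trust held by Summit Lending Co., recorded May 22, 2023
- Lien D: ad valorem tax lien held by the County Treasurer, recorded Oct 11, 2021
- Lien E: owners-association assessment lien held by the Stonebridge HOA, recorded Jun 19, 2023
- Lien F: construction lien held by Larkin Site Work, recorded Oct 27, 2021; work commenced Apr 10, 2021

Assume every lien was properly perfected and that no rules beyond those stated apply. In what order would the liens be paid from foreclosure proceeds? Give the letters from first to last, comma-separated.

Effective dates after the stated exceptions: B's effective date is May 28, 2022, when work began; C was recorded within the 15-day window, so its effective date is the deed date May 18, 2023; F's effective date is Apr 10, 2021, when work began.
D is an ad valorem tax lien and takes priority over every other lien.
Ordering the rest by effective date: F (Apr 10, 2021), A (Jun 14, 2021), B (May 28, 2022), C (May 18, 2023), E (Jun 19, 2023).
A would otherwise be senior to E, so under the subordination agreement A and E exchange positions.

D, F, E, B, C, A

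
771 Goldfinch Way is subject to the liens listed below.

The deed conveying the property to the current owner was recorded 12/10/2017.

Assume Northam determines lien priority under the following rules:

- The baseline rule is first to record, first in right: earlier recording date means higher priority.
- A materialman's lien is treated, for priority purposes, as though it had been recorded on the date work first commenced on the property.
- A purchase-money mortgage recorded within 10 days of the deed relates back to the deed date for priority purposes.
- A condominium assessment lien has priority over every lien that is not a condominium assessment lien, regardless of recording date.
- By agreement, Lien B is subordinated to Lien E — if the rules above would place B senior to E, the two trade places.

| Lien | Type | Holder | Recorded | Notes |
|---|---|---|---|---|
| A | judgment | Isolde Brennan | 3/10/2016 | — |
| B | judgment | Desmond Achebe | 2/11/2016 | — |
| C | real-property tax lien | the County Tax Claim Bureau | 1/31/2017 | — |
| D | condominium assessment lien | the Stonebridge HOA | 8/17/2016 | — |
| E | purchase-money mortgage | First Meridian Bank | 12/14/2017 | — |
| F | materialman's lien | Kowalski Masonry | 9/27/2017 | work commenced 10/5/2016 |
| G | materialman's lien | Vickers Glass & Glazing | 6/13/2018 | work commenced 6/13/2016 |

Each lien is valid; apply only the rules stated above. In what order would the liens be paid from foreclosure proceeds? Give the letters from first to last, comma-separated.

Adjusting effective dates: E relates back to the deed date 12/10/2017; F is treated as recorded 10/5/2016, the work-commencement date; G's effective date is 6/13/2016, when work began.
As a condominium assessment lien, D is senior to every other lien.
Among the remaining liens, by effective date: B (2/11/2016), A (3/10/2016), G (6/13/2016), F (10/5/2016), C (1/31/2017), E (12/10/2017).
The subordination applies — B was senior to E — so B and E swap.

D, E, A, G, F, C, B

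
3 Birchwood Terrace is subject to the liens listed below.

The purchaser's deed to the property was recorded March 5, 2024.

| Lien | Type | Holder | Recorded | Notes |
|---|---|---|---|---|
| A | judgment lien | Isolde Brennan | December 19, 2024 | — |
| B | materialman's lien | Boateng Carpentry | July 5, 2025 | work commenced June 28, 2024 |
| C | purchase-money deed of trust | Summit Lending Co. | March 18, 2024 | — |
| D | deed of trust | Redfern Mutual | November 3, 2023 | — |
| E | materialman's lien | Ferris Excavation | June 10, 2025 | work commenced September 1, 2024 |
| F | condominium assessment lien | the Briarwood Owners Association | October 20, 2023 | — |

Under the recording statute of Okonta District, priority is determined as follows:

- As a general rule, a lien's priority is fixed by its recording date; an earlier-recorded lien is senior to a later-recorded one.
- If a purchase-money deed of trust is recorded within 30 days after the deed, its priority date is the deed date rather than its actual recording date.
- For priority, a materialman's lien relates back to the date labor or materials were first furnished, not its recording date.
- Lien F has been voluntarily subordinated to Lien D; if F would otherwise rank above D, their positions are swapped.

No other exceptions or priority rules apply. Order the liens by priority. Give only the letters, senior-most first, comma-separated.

D, F, C, B, E, A

Effective dates after the stated exceptions: B is treated as recorded June 28, 2024, the work-commencement date; C relates back to the deed date March 5, 2024; E's effective date is September 1, 2024, when work began.
Sorted by effective date: F (October 20, 2023), D (November 3, 2023), C (March 5, 2024), B (June 28, 2024), E (September 1, 2024), A (December 19, 2024).
Because F would otherwise rank above D, the subordination swaps them.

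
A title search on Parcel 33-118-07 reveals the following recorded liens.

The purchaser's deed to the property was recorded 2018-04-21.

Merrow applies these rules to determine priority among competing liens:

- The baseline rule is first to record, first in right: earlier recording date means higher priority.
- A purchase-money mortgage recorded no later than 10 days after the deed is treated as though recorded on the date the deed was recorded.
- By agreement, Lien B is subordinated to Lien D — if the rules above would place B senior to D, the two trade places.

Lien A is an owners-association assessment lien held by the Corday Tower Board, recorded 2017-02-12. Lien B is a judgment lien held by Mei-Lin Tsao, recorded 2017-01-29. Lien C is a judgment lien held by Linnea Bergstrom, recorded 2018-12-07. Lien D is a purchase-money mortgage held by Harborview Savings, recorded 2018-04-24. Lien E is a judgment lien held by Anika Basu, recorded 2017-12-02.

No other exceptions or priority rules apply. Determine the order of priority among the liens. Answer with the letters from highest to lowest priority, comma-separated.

Adjusting effective dates: D was recorded within the 10-day window, so its effective date is the deed date 2018-04-21.
By effective date, earliest first: B (2017-01-29), A (2017-02-12), E (2017-12-02), D (2018-04-21), C (2018-12-07).
Because B would otherwise rank above D, the subordination swaps them.

D, A, E, B, C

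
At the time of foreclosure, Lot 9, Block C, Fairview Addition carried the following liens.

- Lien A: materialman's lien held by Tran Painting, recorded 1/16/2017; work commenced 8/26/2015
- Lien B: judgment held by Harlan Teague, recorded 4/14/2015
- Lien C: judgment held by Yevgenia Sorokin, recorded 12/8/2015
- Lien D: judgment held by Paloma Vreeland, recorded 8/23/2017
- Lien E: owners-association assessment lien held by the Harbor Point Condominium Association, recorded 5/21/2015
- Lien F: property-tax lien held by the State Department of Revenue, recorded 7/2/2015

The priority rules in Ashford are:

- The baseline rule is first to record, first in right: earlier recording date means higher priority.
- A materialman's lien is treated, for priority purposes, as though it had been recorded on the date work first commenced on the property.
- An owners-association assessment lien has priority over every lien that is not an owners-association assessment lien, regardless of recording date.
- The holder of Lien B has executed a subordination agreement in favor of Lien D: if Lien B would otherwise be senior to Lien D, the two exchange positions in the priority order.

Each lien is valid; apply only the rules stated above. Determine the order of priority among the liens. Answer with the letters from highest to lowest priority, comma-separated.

E, D, F, A, C, B

First, effective dates: A's effective date is 8/26/2015, when work began.
As an owners-association assessment lien, E is senior to every other lien.
Among the remaining liens, by effective date: B (4/14/2015), F (7/2/2015), A (8/26/2015), C (12/8/2015), D (8/23/2017).
Because B would otherwise rank above D, the subordination swaps them.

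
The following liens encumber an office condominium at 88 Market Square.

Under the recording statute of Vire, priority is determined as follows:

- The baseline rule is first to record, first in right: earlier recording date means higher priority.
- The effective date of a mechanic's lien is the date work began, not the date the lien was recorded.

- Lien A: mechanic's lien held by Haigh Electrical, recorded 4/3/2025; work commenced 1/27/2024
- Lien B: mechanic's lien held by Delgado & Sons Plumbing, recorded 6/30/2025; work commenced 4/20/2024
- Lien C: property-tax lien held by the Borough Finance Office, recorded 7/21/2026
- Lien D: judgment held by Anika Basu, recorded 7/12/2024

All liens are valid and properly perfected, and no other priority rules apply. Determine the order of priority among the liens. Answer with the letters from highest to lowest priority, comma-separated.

Adjusting effective dates: A is treated as recorded 1/27/2024, the work-commencement date; B's effective date is 4/20/2024, when work began.
Sorted by effective date: A (1/27/2024), B (4/20/2024), D (7/12/2024), C (7/21/2026).

A, B, D, C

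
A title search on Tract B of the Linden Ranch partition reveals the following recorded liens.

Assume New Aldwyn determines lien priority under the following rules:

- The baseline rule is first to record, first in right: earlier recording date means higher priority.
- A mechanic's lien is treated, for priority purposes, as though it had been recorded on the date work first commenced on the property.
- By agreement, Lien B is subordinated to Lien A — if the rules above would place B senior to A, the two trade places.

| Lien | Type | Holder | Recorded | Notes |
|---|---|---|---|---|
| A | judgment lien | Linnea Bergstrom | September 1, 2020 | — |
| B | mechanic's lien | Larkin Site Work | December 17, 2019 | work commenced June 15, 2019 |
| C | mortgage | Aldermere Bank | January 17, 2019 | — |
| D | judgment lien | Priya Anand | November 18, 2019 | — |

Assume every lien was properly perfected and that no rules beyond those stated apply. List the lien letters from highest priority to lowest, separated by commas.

C, A, D, B

Adjusting effective dates: B's effective date is June 15, 2019, when work began.
Sorted by effective date: C (January 17, 2019), B (June 15, 2019), D (November 18, 2019), A (September 1, 2020).
The subordination applies — B was senior to A — so B and A swap.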